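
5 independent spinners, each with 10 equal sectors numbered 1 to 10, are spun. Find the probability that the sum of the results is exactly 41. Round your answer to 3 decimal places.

There are 10^5 = 100000 equally likely outcomes.
The number of ordered 5-tuples from {1,…,10} summing to 41 is 715.
P(sum = 41) = 715/100000 = 143/20000 ≈ 0.007.

0.007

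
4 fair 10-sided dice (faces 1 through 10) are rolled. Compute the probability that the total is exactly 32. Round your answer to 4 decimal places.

0.0165

There are 10^4 = 10000 equally likely outcomes.
The number of ordered 4-tuples from {1,…,10} summing to 32 is 165.
P(sum = 32) = 165/10000 = 33/2000 ≈ 0.0165.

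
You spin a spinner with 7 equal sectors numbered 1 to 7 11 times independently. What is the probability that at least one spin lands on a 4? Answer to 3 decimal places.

P(no spin lands on a 4) = (6/7)^11 ≈ 0.183.
P(at least one) = 1 − 0.183 = 0.817.

0.817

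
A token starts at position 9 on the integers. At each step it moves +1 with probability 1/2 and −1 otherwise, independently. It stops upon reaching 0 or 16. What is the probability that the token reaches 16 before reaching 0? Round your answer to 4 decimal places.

With a fair step, P(i) = ½P(i−1) + ½P(i+1) with P(0)=0, P(16)=1 has the linear solution P(i) = i/16.
P(9) = 9/16 ≈ 0.5625.

0.5625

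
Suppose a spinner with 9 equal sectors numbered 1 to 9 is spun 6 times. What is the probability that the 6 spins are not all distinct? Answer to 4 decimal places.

P(all 6 different) = 9/9 · 8/9 · ··· · 4/9 ≈ 0.1138.
P(at least two equal) = 1 − 0.1138 = 0.8862.

0.8862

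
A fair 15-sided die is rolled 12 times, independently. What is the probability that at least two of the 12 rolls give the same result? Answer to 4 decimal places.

0.9983

P(all 12 different) = 15/15 · 14/15 · ··· · 4/15 ≈ 0.0017.
P(at least two equal) = 1 − 0.0017 = 0.9983.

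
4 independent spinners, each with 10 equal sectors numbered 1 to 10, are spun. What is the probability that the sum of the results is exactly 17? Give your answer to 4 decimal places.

0.0480

There are 10^4 = 10000 equally likely outcomes.
The number of ordered 4-tuples from {1,…,10} summing to 17 is 480.
P(sum = 17) = 480/10000 = 6/125 ≈ 0.0480.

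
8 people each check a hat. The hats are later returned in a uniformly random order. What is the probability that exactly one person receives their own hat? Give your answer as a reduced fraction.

103/280

Choose which one is fixed: C(8,1) = 8 ways.
The remaining 7 must have no fixed point: D(7) = 1854.
P = 8·1854/40320 = 103/280.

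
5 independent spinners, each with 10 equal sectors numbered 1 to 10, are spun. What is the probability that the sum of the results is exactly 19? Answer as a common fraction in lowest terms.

There are 10^5 = 100000 equally likely outcomes.
The number of ordered 5-tuples from {1,…,10} summing to 19 is 2710.
P(sum = 19) = 2710/100000 = 271/10000.

271/10000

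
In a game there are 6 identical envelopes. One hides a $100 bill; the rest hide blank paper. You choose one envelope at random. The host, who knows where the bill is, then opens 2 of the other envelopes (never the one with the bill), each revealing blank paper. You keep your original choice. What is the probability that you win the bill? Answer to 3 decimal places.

The host can always open 2 empty envelopes regardless of your choice, so the reveals give no information about your original envelope.
P(win by staying) = 1/6 ≈ 0.167.

0.167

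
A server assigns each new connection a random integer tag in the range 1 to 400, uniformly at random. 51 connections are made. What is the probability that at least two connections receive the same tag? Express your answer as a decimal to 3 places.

0.964

It's easier to compute the probability that all 51 are distinct.
P(all distinct) = 400/400 · 399/400 · ··· · 350/400 ≈ 0.036.
So the probability of at least one match is 1 − 0.036 = 0.964.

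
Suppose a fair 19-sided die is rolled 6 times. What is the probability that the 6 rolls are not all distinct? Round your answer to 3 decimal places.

P(all 6 different) = 19/19 · 18/19 · ··· · 14/19 ≈ 0.415.
P(at least two equal) = 1 − 0.415 = 0.585.

0.585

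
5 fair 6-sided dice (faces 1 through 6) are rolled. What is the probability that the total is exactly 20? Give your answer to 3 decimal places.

0.084

There are 6^5 = 7776 equally likely outcomes.
The number of ordered 5-tuples from {1,…,6} summing to 20 is 651.
P(sum = 20) = 651/7776 = 217/2592 ≈ 0.084.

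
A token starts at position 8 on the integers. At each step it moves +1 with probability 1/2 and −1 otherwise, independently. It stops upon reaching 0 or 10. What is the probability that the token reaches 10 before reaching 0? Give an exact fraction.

4/5

With a fair step, P(i) = ½P(i−1) + ½P(i+1) with P(0)=0, P(10)=1 has the linear solution P(i) = i/10.
P(8) = 8/10 = 4/5.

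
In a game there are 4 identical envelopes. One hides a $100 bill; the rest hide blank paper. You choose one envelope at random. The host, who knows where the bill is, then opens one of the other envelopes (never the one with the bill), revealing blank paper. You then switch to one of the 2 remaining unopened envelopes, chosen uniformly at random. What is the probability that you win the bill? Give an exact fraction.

3/8

Your original envelope holds the bill with probability 1/4, so the other 3 collectively hold it with probability 3/4.
The host can always find an empty envelope to open, so this doesn't change that 3/4; it is now spread over the 2 remaining unopened envelopes.
P(win by switching) = (3/4) · (1/2) = 3/8.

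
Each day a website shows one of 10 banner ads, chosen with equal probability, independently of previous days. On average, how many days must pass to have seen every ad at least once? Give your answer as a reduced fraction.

7381/252

After i distinct types are collected, each trial gives a new one with probability (10−i)/10, so the expected wait for the next new type is 10/(10−i).
E = 10/10 + 10/9 + 10/8 + 10/7 + 10/6 + 10/5 + 10/4 + 10/3 + 10/2 + 10/1 = 7381/252.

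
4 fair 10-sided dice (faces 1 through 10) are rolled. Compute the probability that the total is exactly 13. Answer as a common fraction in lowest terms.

11/500

There are 10^4 = 10000 equally likely outcomes.
The number of ordered 4-tuples from {1,…,10} summing to 13 is 220.
P(sum = 13) = 220/10000 = 11/500.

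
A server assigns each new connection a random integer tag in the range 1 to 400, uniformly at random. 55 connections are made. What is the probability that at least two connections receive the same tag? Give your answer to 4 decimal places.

0.9796

It's easier to compute the probability that all 55 are distinct.
P(all distinct) = 400/400 · 399/400 · ··· · 346/400 ≈ 0.0204.
So the probability of at least one match is 1 − 0.0204 = 0.9796.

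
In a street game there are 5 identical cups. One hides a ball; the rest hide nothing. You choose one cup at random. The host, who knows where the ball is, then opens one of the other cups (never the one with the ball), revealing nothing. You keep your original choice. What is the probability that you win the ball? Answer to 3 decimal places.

0.200

The host can always open an empty cup regardless of your choice, so this gives no information about your original cup.
P(win by staying) = 1/5 ≈ 0.200.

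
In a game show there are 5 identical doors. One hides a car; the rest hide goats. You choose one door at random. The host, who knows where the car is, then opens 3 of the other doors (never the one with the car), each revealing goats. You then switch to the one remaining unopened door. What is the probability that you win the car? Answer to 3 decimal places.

0.800

Your original door holds the car with probability 1/5, so the other 4 collectively hold it with probability 4/5.
The host can always find 3 empty doors to open, so the reveals don't change that 4/5; it is now spread over the 1 remaining unopened door.
P(win by switching) = (4/5) · (1/1) = 4/5 ≈ 0.800.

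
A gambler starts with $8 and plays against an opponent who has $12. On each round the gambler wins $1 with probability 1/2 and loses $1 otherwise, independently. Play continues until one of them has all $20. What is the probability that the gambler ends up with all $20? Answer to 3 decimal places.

With a fair step, P(i) = ½P(i−1) + ½P(i+1) with P(0)=0, P(20)=1 has the linear solution P(i) = i/20.
P(8) = 8/20 = 2/5 ≈ 0.400.

0.400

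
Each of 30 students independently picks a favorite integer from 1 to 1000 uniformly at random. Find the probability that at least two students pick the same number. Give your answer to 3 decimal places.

It's easier to compute the probability that all 30 are distinct.
P(all distinct) = 1000/1000 · 999/1000 · ··· · 971/1000 ≈ 0.644.
So the probability of at least one match is 1 − 0.644 = 0.356.

0.356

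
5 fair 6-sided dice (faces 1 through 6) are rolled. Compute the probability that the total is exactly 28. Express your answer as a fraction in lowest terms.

5/2592

There are 6^5 = 7776 equally likely outcomes.
The number of ordered 5-tuples from {1,…,6} summing to 28 is 15.
P(sum = 28) = 15/7776 = 5/2592.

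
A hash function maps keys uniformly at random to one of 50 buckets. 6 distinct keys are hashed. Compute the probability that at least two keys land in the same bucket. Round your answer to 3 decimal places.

It's easier to compute the probability that all 6 are distinct.
P(all distinct) = 50/50 · 49/50 · ··· · 45/50 ≈ 0.732.
So the probability of at least one match is 1 − 0.732 = 0.268.

0.268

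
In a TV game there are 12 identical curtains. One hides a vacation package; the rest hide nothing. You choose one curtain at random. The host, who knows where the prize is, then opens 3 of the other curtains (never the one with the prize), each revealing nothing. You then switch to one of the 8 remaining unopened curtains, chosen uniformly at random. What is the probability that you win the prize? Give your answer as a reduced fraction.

Your original curtain holds the prize with probability 1/12, so the other 11 collectively hold it with probability 11/12.
The host can always find 3 empty curtains to open, so the reveals don't change that 11/12; it is now spread over the 8 remaining unopened curtains.
P(win by switching) = (11/12) · (1/8) = 11/96.

11/96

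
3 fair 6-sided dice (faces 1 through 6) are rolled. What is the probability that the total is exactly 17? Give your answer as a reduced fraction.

There are 6^3 = 216 equally likely outcomes.
The number of ordered 3-tuples from {1,…,6} summing to 17 is 3.
P(sum = 17) = 3/216 = 1/72.

1/72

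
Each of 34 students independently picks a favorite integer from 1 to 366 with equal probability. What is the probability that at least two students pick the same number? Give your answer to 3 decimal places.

It's easier to compute the probability that all 34 are distinct.
P(all distinct) = 366/366 · 365/366 · ··· · 333/366 ≈ 0.206.
So the probability of at least one match is 1 − 0.206 = 0.794.

0.794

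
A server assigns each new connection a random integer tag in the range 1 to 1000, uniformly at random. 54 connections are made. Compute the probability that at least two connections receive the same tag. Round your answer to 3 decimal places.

0.767

It's easier to compute the probability that all 54 are distinct.
P(all distinct) = 1000/1000 · 999/1000 · ··· · 947/1000 ≈ 0.233.
So the probability of at least one match is 1 − 0.233 = 0.767.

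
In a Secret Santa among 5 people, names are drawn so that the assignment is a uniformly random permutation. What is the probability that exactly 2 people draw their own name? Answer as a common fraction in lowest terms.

1/6

Choose which 2 of the 5 are fixed: C(5,2) = 10 ways.
The remaining 3 must have no fixed point: D(3) = 2.
P = 10·2/120 = 1/6.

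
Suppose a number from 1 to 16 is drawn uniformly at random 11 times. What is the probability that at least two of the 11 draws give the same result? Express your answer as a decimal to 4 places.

0.9901

P(all 11 different) = 16/16 · 15/16 · ··· · 6/16 ≈ 0.0099.
P(at least two equal) = 1 − 0.0099 = 0.9901.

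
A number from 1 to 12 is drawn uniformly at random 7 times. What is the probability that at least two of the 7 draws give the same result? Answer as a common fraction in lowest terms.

3071/3456

P(all 7 different) = 12/12 · 11/12 · ··· · 6/12 = 385/3456.
P(at least two equal) = 1 − 385/3456 = 3071/3456.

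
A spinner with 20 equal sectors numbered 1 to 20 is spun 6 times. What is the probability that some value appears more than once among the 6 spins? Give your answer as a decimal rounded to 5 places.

P(all 6 different) = 20/20 · 19/20 · ··· · 15/20 ≈ 0.43605.
P(at least two equal) = 1 − 0.43605 = 0.56395.

0.56395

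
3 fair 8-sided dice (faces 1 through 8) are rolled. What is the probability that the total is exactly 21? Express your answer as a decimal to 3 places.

0.020

There are 8^3 = 512 equally likely outcomes.
The number of ordered 3-tuples from {1,…,8} summing to 21 is 10.
P(sum = 21) = 10/512 = 5/256 ≈ 0.020.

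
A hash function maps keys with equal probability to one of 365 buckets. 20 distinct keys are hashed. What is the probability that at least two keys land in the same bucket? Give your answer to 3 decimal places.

It's easier to compute the probability that all 20 are distinct.
P(all distinct) = 365/365 · 364/365 · ··· · 346/365 ≈ 0.589.
So the probability of at least one match is 1 − 0.589 = 0.411.

0.411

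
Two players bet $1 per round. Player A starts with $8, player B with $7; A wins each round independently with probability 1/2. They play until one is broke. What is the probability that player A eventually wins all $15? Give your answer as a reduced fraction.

With a fair step, P(i) = ½P(i−1) + ½P(i+1) with P(0)=0, P(15)=1 has the linear solution P(i) = i/15.
P(8) = 8/15.

8/15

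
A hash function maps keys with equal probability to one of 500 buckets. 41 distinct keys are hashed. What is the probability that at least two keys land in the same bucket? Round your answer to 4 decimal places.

0.8148

It's easier to compute the probability that all 41 are distinct.
P(all distinct) = 500/500 · 499/500 · ··· · 460/500 ≈ 0.1852.
So the probability of at least one match is 1 − 0.1852 = 0.8148.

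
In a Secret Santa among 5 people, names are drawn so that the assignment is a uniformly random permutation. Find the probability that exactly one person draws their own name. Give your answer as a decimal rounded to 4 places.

0.3750

Choose which one is fixed: C(5,1) = 5 ways.
The remaining 4 must have no fixed point: D(4) = 9.
P = 5·9/120 = 3/8 ≈ 0.3750.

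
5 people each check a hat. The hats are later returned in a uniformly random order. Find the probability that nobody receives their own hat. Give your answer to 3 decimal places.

This is the derangement probability: permutations of 5 with no fixed point.
D(5) = 5! · (1 − 1/1! + 1/2! − ··· + (−1)^5/5!) = 44.
P = 44/120 = 11/30 ≈ 0.367.

0.367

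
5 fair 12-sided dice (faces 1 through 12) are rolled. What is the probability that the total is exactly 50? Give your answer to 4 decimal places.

There are 12^5 = 248832 equally likely outcomes.
The number of ordered 5-tuples from {1,…,12} summing to 50 is 1001.
P(sum = 50) = 1001/248832 ≈ 0.0040.

0.0040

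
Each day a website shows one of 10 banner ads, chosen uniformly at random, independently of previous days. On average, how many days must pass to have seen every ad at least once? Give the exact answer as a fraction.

After i distinct types are collected, each trial gives a new one with probability (10−i)/10, so the expected wait for the next new type is 10/(10−i).
E = 10/10 + 10/9 + 10/8 + 10/7 + 10/6 + 10/5 + 10/4 + 10/3 + 10/2 + 10/1 = 7381/252.

7381/252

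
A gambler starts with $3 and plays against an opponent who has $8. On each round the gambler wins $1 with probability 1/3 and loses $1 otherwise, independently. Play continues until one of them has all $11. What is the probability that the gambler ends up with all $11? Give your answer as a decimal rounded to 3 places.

0.003

Let r = q/p = (2/3)/(1/3) = 2. The recurrence P(i) = p·P(i+1) + q·P(i−1) with P(0)=0, P(11)=1 gives P(i) = (1 − r^i)/(1 − r^11).
P(3) = (1 − (2)^3) / (1 − (2)^11) = 7/2047 ≈ 0.003.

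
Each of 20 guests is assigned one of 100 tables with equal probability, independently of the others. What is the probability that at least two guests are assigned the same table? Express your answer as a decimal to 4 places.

0.8696

It's easier to compute the probability that all 20 are distinct.
P(all distinct) = 100/100 · 99/100 · ··· · 81/100 ≈ 0.1304.
So the probability of at least one match is 1 − 0.1304 = 0.8696.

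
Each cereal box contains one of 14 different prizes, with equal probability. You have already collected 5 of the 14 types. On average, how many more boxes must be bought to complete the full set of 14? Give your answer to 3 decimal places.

39.606

Starting from 5 distinct types, each trial gives a new one with probability (14−i)/14 when i types are held, so the wait for the next new type is 14/(14−i).
E = 14/9 + 14/8 + 14/7 + 14/6 + 14/5 + 14/4 + 14/3 + 14/2 + 14/1 = 7129/180 ≈ 39.606.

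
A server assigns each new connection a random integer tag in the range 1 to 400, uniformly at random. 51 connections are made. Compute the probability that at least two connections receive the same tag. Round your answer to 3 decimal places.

0.964

It's easier to compute the probability that all 51 are distinct.
P(all distinct) = 400/400 · 399/400 · ··· · 350/400 ≈ 0.036.
So the probability of at least one match is 1 − 0.036 = 0.964.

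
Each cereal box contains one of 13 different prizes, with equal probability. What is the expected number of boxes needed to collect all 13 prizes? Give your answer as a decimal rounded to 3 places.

41.342

After i distinct types are collected, each trial gives a new one with probability (13−i)/13, so the expected wait for the next new type is 13/(13−i).
E = 13/13 + 13/12 + 13/11 + 13/10 + 13/9 + 13/8 + 13/7 + 13/6 + 13/5 + 13/4 + 13/3 + 13/2 + 13/1 = 1145993/27720 ≈ 41.342.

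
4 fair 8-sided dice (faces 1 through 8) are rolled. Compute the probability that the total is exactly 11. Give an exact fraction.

15/512

There are 8^4 = 4096 equally likely outcomes.
The number of ordered 4-tuples from {1,…,8} summing to 11 is 120.
P(sum = 11) = 120/4096 = 15/512.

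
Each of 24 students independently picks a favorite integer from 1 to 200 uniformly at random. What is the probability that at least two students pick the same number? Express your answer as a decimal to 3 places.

It's easier to compute the probability that all 24 are distinct.
P(all distinct) = 200/200 · 199/200 · ··· · 177/200 ≈ 0.238.
So the probability of at least one match is 1 − 0.238 = 0.762.

0.762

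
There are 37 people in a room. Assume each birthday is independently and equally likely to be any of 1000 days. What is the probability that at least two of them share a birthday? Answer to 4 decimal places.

It's easier to compute the probability that all 37 are distinct.
P(all distinct) = 1000/1000 · 999/1000 · ··· · 964/1000 ≈ 0.5095.
So the probability of at least one match is 1 − 0.5095 = 0.4905.

0.4905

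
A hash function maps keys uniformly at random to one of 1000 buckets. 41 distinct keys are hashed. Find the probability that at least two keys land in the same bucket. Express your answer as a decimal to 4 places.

0.5645

It's easier to compute the probability that all 41 are distinct.
P(all distinct) = 1000/1000 · 999/1000 · ··· · 960/1000 ≈ 0.4355.
So the probability of at least one match is 1 − 0.4355 = 0.5645.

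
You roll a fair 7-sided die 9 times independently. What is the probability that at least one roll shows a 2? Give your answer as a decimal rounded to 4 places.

0.7503

P(no roll shows a 2) = (6/7)^9 ≈ 0.2497.
P(at least one) = 1 − 0.2497 = 0.7503.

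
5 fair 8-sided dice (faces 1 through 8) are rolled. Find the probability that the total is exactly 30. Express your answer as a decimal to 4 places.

There are 8^5 = 32768 equally likely outcomes.
The number of ordered 5-tuples from {1,…,8} summing to 30 is 926.
P(sum = 30) = 926/32768 = 463/16384 ≈ 0.0283.

0.0283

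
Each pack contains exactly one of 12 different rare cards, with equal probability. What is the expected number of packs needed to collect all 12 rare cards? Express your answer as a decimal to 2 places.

After i distinct types are collected, each trial gives a new one with probability (12−i)/12, so the expected wait for the next new type is 12/(12−i).
E = 12/12 + 12/11 + 12/10 + 12/9 + 12/8 + 12/7 + 12/6 + 12/5 + 12/4 + 12/3 + 12/2 + 12/1 = 86021/2310 ≈ 37.24.

37.24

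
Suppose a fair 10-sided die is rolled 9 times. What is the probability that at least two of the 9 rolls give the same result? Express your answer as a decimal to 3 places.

0.996

P(all 9 different) = 10/10 · 9/10 · ··· · 2/10 ≈ 0.004.
P(at least two equal) = 1 − 0.004 = 0.996.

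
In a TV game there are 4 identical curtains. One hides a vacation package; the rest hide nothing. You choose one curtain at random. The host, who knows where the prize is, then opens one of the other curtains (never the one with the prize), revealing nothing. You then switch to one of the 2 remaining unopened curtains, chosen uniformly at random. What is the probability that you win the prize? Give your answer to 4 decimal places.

0.3750

Your original curtain holds the prize with probability 1/4, so the other 3 collectively hold it with probability 3/4.
The host can always find an empty curtain to open, so this doesn't change that 3/4; it is now spread over the 2 remaining unopened curtains.
P(win by switching) = (3/4) · (1/2) = 3/8 ≈ 0.3750.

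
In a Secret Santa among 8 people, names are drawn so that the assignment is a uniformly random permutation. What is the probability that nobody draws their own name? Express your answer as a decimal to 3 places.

This is the derangement probability: permutations of 8 with no fixed point.
D(8) = 8! · (1 − 1/1! + 1/2! − ··· + (−1)^8/8!) = 14833.
P = 14833/40320 = 2119/5760 ≈ 0.368.

0.368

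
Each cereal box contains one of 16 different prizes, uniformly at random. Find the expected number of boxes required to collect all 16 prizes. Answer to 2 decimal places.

54.09

After i distinct types are collected, each trial gives a new one with probability (16−i)/16, so the expected wait for the next new type is 16/(16−i).
E = 16/16 + 16/15 + 16/14 + 16/13 + 16/12 + 16/11 + 16/10 + 16/9 + 16/8 + 16/7 + 16/6 + 16/5 + 16/4 + 16/3 + 16/2 + 16/1 = 2436559/45045 ≈ 54.09.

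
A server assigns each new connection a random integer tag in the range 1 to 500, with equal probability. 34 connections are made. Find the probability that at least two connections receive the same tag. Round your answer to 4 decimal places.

It's easier to compute the probability that all 34 are distinct.
P(all distinct) = 500/500 · 499/500 · ··· · 467/500 ≈ 0.3173.
So the probability of at least one match is 1 − 0.3173 = 0.6827.

0.6827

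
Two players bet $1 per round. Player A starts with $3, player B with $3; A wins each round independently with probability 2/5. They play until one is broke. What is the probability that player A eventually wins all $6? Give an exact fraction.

8/35

Let r = q/p = (3/5)/(2/5) = 3/2. The recurrence P(i) = p·P(i+1) + q·P(i−1) with P(0)=0, P(6)=1 gives P(i) = (1 − r^i)/(1 − r^6).
P(3) = (1 − (3/2)^3) / (1 − (3/2)^6) = 8/35.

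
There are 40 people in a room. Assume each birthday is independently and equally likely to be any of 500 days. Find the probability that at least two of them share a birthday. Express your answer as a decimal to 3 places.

0.799

It's easier to compute the probability that all 40 are distinct.
P(all distinct) = 500/500 · 499/500 · ··· · 461/500 ≈ 0.201.
So the probability of at least one match is 1 − 0.201 = 0.799.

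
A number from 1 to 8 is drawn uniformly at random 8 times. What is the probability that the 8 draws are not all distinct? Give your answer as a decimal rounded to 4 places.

P(all 8 different) = 8/8 · 7/8 · ··· · 1/8 ≈ 0.0024.
P(at least two equal) = 1 − 0.0024 = 0.9976.

0.9976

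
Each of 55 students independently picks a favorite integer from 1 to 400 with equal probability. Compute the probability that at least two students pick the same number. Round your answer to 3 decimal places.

It's easier to compute the probability that all 55 are distinct.
P(all distinct) = 400/400 · 399/400 · ··· · 346/400 ≈ 0.020.
So the probability of at least one match is 1 − 0.020 = 0.980.

0.980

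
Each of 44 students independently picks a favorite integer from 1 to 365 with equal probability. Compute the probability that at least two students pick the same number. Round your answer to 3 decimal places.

It's easier to compute the probability that all 44 are distinct.
P(all distinct) = 365/365 · 364/365 · ··· · 322/365 ≈ 0.067.
So the probability of at least one match is 1 − 0.067 = 0.933.

0.933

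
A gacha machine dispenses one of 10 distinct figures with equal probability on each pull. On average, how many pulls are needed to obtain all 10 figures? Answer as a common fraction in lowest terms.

7381/252

After i distinct types are collected, each trial gives a new one with probability (10−i)/10, so the expected wait for the next new type is 10/(10−i).
E = 10/10 + 10/9 + 10/8 + 10/7 + 10/6 + 10/5 + 10/4 + 10/3 + 10/2 + 10/1 = 7381/252.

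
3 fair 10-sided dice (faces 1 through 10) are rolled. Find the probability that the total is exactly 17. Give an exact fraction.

3/40

There are 10^3 = 1000 equally likely outcomes.
The number of ordered 3-tuples from {1,…,10} summing to 17 is 75.
P(sum = 17) = 75/1000 = 3/40.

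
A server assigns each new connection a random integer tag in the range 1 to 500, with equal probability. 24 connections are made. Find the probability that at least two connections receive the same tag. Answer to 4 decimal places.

0.4293

It's easier to compute the probability that all 24 are distinct.
P(all distinct) = 500/500 · 499/500 · ··· · 477/500 ≈ 0.5707.
So the probability of at least one match is 1 − 0.5707 = 0.4293.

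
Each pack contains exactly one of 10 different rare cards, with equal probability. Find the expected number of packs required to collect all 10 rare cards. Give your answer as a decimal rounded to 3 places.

29.290

After i distinct types are collected, each trial gives a new one with probability (10−i)/10, so the expected wait for the next new type is 10/(10−i).
E = 10/10 + 10/9 + 10/8 + 10/7 + 10/6 + 10/5 + 10/4 + 10/3 + 10/2 + 10/1 = 7381/252 ≈ 29.290.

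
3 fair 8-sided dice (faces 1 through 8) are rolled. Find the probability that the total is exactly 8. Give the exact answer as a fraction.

There are 8^3 = 512 equally likely outcomes.
The number of ordered 3-tuples from {1,…,8} summing to 8 is 21.
P(sum = 8) = 21/512.

21/512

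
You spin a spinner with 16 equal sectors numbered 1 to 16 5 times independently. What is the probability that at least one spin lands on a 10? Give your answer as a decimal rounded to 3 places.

0.276

P(no spin lands on a 10) = (15/16)^5 ≈ 0.724.
P(at least one) = 1 − 0.724 = 0.276.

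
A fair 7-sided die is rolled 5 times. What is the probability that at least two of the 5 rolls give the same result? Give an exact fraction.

2041/2401

P(all 5 different) = 7/7 · 6/7 · ··· · 3/7 = 360/2401.
P(at least two equal) = 1 − 360/2401 = 2041/2401.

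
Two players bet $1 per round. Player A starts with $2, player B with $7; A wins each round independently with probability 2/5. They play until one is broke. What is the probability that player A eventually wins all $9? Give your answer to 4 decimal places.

0.0334

Let r = q/p = (3/5)/(2/5) = 3/2. The recurrence P(i) = p·P(i+1) + q·P(i−1) with P(0)=0, P(9)=1 gives P(i) = (1 − r^i)/(1 − r^9).
P(2) = (1 − (3/2)^2) / (1 − (3/2)^9) = 640/19171 ≈ 0.0334.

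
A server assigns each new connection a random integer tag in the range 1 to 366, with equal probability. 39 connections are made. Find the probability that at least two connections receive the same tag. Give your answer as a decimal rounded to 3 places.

It's easier to compute the probability that all 39 are distinct.
P(all distinct) = 366/366 · 365/366 · ··· · 328/366 ≈ 0.123.
So the probability of at least one match is 1 − 0.123 = 0.877.

0.877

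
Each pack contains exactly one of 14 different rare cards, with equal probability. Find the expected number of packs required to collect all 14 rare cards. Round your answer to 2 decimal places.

After i distinct types are collected, each trial gives a new one with probability (14−i)/14, so the expected wait for the next new type is 14/(14−i).
E = 14/14 + 14/13 + 14/12 + 14/11 + 14/10 + 14/9 + 14/8 + 14/7 + 14/6 + 14/5 + 14/4 + 14/3 + 14/2 + 14/1 = 1171733/25740 ≈ 45.52.

45.52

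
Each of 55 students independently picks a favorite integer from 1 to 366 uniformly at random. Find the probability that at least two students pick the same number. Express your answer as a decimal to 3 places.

0.986

It's easier to compute the probability that all 55 are distinct.
P(all distinct) = 366/366 · 365/366 · ··· · 312/366 ≈ 0.014.
So the probability of at least one match is 1 − 0.014 = 0.986.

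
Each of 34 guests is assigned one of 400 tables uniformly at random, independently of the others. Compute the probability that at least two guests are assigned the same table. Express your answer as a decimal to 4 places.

It's easier to compute the probability that all 34 are distinct.
P(all distinct) = 400/400 · 399/400 · ··· · 367/400 ≈ 0.2361.
So the probability of at least one match is 1 − 0.2361 = 0.7639.

0.7639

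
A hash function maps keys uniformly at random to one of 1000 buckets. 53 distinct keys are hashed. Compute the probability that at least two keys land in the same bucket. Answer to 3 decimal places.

It's easier to compute the probability that all 53 are distinct.
P(all distinct) = 1000/1000 · 999/1000 · ··· · 948/1000 ≈ 0.246.
So the probability of at least one match is 1 − 0.246 = 0.754.

0.754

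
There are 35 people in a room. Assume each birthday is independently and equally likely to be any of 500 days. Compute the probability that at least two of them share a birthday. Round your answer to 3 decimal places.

It's easier to compute the probability that all 35 are distinct.
P(all distinct) = 500/500 · 499/500 · ··· · 466/500 ≈ 0.296.
So the probability of at least one match is 1 − 0.296 = 0.704.

0.704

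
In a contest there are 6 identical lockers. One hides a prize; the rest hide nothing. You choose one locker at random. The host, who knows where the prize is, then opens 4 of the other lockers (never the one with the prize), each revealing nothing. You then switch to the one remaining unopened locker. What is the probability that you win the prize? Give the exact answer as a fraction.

5/6

Your original locker holds the prize with probability 1/6, so the other 5 collectively hold it with probability 5/6.
The host can always find 4 empty lockers to open, so the reveals don't change that 5/6; it is now spread over the 1 remaining unopened locker.
P(win by switching) = (5/6) · (1/1) = 5/6.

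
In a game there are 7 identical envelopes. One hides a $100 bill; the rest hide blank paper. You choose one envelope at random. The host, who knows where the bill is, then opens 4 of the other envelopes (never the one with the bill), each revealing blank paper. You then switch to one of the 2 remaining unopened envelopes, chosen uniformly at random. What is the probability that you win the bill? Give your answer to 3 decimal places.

Your original envelope holds the bill with probability 1/7, so the other 6 collectively hold it with probability 6/7.
The host can always find 4 empty envelopes to open, so the reveals don't change that 6/7; it is now spread over the 2 remaining unopened envelopes.
P(win by switching) = (6/7) · (1/2) = 3/7 ≈ 0.429.

0.429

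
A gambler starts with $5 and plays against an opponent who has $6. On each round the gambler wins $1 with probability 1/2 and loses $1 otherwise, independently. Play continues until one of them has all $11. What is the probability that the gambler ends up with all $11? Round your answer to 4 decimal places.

0.4545

With a fair step, P(i) = ½P(i−1) + ½P(i+1) with P(0)=0, P(11)=1 has the linear solution P(i) = i/11.
P(5) = 5/11 ≈ 0.4545.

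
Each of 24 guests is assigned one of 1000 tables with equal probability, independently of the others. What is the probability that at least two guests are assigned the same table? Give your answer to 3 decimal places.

0.243

It's easier to compute the probability that all 24 are distinct.
P(all distinct) = 1000/1000 · 999/1000 · ··· · 977/1000 ≈ 0.757.
So the probability of at least one match is 1 − 0.757 = 0.243.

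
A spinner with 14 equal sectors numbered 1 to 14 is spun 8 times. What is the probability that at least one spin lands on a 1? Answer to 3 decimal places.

P(no spin lands on a 1) = (13/14)^8 ≈ 0.553.
P(at least one) = 1 − 0.553 = 0.447.

0.447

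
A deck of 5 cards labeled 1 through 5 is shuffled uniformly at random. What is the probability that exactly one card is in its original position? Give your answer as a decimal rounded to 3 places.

0.375

Choose which one is fixed: C(5,1) = 5 ways.
The remaining 4 must have no fixed point: D(4) = 9.
P = 5·9/120 = 3/8 ≈ 0.375.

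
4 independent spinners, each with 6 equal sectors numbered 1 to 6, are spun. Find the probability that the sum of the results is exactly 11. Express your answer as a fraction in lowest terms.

13/162

There are 6^4 = 1296 equally likely outcomes.
The number of ordered 4-tuples from {1,…,6} summing to 11 is 104.
P(sum = 11) = 104/1296 = 13/162.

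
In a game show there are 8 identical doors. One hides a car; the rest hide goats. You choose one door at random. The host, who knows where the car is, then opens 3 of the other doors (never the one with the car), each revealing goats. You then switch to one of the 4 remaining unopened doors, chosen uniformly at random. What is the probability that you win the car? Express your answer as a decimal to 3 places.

0.219

Your original door holds the car with probability 1/8, so the other 7 collectively hold it with probability 7/8.
The host can always find 3 empty doors to open, so the reveals don't change that 7/8; it is now spread over the 4 remaining unopened doors.
P(win by switching) = (7/8) · (1/4) = 7/32 ≈ 0.219.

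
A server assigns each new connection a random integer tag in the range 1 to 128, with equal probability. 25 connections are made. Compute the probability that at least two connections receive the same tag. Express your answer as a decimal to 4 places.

0.9187

It's easier to compute the probability that all 25 are distinct.
P(all distinct) = 128/128 · 127/128 · ··· · 104/128 ≈ 0.0813.
So the probability of at least one match is 1 − 0.0813 = 0.9187.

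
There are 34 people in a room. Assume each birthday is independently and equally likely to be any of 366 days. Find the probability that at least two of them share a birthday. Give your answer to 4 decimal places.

It's easier to compute the probability that all 34 are distinct.
P(all distinct) = 366/366 · 365/366 · ··· · 333/366 ≈ 0.2056.
So the probability of at least one match is 1 − 0.2056 = 0.7944.

0.7944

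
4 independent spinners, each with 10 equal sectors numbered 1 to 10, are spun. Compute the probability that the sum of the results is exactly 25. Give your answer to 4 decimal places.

0.0592

There are 10^4 = 10000 equally likely outcomes.
The number of ordered 4-tuples from {1,…,10} summing to 25 is 592.
P(sum = 25) = 592/10000 = 37/625 ≈ 0.0592.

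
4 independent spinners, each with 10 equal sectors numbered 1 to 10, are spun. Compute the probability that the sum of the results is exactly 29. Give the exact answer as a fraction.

There are 10^4 = 10000 equally likely outcomes.
The number of ordered 4-tuples from {1,…,10} summing to 29 is 348.
P(sum = 29) = 348/10000 = 87/2500.

87/2500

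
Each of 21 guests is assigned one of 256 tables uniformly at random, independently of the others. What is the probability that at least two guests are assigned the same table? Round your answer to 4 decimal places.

It's easier to compute the probability that all 21 are distinct.
P(all distinct) = 256/256 · 255/256 · ··· · 236/256 ≈ 0.4304.
So the probability of at least one match is 1 − 0.4304 = 0.5696.

0.5696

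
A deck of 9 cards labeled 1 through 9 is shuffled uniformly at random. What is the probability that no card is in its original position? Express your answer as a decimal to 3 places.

This is the derangement probability: permutations of 9 with no fixed point.
D(9) = 9! · (1 − 1/1! + 1/2! − ··· + (−1)^9/9!) = 133496.
P = 133496/362880 = 16687/45360 ≈ 0.368.

0.368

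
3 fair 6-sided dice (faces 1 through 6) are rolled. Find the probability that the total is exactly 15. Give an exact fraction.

There are 6^3 = 216 equally likely outcomes.
The number of ordered 3-tuples from {1,…,6} summing to 15 is 10.
P(sum = 15) = 10/216 = 5/108.

5/108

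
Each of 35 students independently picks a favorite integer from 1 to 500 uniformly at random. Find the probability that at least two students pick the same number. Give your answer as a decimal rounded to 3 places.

It's easier to compute the probability that all 35 are distinct.
P(all distinct) = 500/500 · 499/500 · ··· · 466/500 ≈ 0.296.
So the probability of at least one match is 1 − 0.296 = 0.704.

0.704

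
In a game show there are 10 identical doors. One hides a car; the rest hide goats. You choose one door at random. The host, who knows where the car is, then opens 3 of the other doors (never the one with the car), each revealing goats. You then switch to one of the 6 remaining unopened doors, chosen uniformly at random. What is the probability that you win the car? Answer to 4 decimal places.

0.1500

Your original door holds the car with probability 1/10, so the other 9 collectively hold it with probability 9/10.
The host can always find 3 empty doors to open, so the reveals don't change that 9/10; it is now spread over the 6 remaining unopened doors.
P(win by switching) = (9/10) · (1/6) = 3/20 ≈ 0.1500.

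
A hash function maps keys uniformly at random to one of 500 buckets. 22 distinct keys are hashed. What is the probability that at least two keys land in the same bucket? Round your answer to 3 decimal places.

0.374

It's easier to compute the probability that all 22 are distinct.
P(all distinct) = 500/500 · 499/500 · ··· · 479/500 ≈ 0.626.
So the probability of at least one match is 1 − 0.626 = 0.374.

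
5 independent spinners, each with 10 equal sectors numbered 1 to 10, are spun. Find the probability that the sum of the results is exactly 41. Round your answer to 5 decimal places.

0.00715

There are 10^5 = 100000 equally likely outcomes.
The number of ordered 5-tuples from {1,…,10} summing to 41 is 715.
P(sum = 41) = 715/100000 = 143/20000 ≈ 0.00715.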